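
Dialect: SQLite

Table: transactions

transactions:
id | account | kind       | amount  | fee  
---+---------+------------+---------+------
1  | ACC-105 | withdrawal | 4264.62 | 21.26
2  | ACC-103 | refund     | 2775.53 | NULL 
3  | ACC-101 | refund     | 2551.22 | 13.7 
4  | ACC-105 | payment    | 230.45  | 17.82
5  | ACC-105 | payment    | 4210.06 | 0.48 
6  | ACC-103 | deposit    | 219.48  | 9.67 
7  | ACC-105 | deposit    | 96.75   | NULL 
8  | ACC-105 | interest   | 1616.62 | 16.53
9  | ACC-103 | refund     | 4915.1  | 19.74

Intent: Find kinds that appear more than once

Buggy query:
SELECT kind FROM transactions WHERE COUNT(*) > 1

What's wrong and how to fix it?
Bug: WHERE can't reference COUNT(*); aggregates are computed after WHERE

Fix: GROUP BY kind, then filter groups with HAVING COUNT(*) > 1

Corrected query:
SELECT kind FROM transactions GROUP BY kind HAVING COUNT(*) > 1

Result:
kind   
-------
deposit
payment
refund 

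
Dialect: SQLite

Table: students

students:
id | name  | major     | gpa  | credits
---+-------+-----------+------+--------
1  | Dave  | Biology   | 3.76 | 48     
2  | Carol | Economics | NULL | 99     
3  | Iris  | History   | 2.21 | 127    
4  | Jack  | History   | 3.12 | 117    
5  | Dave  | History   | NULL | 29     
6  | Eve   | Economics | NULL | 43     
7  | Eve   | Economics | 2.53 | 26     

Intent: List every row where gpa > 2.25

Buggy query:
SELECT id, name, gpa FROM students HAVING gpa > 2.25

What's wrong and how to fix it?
Bug: This is a non-aggregate query (no GROUP BY, no aggregates), so in SQLite the HAVING clause is invalid here; a row-level condition belongs in WHERE

Fix: Replace HAVING with WHERE since the condition applies to individual rows

Corrected query:
SELECT id, name, gpa FROM students WHERE gpa > 2.25

Result:
id | name | gpa 
---+------+-----
1  | Dave | 3.76
4  | Jack | 3.12
7  | Eve  | 2.53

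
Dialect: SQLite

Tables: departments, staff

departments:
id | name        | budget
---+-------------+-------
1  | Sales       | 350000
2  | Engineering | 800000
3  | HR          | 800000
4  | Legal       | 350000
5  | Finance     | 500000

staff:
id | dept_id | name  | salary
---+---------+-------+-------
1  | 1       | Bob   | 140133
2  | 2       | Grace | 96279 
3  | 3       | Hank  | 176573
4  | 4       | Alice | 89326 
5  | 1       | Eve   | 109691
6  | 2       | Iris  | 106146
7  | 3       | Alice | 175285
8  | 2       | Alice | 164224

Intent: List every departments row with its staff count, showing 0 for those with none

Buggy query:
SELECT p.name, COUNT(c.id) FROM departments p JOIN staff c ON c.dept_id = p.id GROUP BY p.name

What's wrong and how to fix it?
Bug: INNER JOIN drops departments rows that have no matching staff rows

Fix: Use LEFT JOIN so parents without children still appear (COUNT(c.id) gives 0)

Corrected query:
SELECT p.name, COUNT(c.id) FROM departments p LEFT JOIN staff c ON c.dept_id = p.id GROUP BY p.name

Result:
name        | COUNT(c.id)
------------+------------
Engineering | 3          
Finance     | 0          
HR          | 2          
Legal       | 1          
Sales       | 2          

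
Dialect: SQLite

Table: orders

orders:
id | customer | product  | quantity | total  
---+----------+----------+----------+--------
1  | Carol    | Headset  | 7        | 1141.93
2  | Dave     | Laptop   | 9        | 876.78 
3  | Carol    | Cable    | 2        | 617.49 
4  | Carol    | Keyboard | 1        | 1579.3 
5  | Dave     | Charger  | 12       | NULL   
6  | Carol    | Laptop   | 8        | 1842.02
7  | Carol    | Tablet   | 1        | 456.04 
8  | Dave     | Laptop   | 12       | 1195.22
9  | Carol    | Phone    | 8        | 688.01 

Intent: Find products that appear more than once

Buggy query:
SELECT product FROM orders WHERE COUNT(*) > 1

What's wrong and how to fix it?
Bug: COUNT(*) is an aggregate and cannot be used in WHERE

Fix: GROUP BY product, then filter groups with HAVING COUNT(*) > 1

Corrected query:
SELECT product FROM orders GROUP BY product HAVING COUNT(*) > 1

Result:
product
-------
Laptop 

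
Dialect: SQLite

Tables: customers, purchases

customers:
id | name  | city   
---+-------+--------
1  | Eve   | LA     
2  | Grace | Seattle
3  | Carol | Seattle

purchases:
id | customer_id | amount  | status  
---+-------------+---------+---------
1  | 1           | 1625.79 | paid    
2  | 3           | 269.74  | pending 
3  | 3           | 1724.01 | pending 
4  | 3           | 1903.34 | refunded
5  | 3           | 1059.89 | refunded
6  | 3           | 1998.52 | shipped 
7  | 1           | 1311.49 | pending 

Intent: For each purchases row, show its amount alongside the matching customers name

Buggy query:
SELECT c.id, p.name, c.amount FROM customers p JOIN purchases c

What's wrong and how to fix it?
Bug: Missing join condition: each purchases row is matched to all customers rows instead of just its own

Fix: Add ON c.customer_id = p.id to the JOIN

Corrected query:
SELECT c.id, p.name, c.amount FROM customers p JOIN purchases c ON c.customer_id = p.id

Result:
id | name  | amount 
---+-------+--------
1  | Eve   | 1625.79
2  | Carol | 269.74 
3  | Carol | 1724.01
4  | Carol | 1903.34
5  | Carol | 1059.89
6  | Carol | 1998.52
7  | Eve   | 1311.49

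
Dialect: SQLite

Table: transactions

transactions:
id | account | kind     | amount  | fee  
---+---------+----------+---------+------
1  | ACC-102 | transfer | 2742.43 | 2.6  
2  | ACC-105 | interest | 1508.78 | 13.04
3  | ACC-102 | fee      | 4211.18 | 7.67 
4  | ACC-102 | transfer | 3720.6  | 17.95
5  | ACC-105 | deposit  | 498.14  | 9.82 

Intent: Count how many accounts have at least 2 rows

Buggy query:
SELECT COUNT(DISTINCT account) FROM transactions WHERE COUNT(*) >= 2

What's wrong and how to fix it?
Bug: WHERE filters individual rows, not groups, so a group-level COUNT is invalid there

Fix: Use a subquery that GROUPs and filters with HAVING, then count its rows

Corrected query:
SELECT COUNT(*) FROM (SELECT account FROM transactions GROUP BY account HAVING COUNT(*) >= 2)

Result:
COUNT(*)
--------
2       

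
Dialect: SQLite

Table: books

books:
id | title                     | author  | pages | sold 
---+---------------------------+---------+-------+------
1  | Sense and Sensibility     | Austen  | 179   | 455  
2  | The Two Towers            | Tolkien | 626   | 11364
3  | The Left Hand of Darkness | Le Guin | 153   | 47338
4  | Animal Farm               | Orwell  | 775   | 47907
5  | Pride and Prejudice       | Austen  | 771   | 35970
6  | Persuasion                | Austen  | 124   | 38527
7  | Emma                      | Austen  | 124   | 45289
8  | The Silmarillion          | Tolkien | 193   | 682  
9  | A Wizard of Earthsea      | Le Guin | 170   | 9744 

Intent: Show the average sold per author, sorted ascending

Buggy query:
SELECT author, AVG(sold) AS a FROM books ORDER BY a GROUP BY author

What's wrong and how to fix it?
Bug: GROUP BY must precede ORDER BY

Fix: Move ORDER BY to the end, after GROUP BY

Corrected query:
SELECT author, AVG(sold) AS a FROM books GROUP BY author ORDER BY a

Result:
author  | a       
--------+---------
Tolkien | 6023    
Le Guin | 28541   
Austen  | 30060.25
Orwell  | 47907   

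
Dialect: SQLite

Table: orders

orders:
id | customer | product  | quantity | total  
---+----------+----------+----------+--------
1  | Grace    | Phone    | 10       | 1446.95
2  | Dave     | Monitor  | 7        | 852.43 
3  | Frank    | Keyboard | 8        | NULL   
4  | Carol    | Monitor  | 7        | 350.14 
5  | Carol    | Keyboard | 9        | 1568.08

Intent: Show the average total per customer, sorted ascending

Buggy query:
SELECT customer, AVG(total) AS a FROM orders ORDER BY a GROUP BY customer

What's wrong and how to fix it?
Bug: ORDER BY appears before GROUP BY; SQL clause order requires GROUP BY first

Fix: Move ORDER BY to the end, after GROUP BY

Corrected query:
SELECT customer, AVG(total) AS a FROM orders GROUP BY customer ORDER BY a

Result:
customer | a      
---------+--------
Frank    | NULL   
Dave     | 852.43 
Carol    | 959.11 
Grace    | 1446.95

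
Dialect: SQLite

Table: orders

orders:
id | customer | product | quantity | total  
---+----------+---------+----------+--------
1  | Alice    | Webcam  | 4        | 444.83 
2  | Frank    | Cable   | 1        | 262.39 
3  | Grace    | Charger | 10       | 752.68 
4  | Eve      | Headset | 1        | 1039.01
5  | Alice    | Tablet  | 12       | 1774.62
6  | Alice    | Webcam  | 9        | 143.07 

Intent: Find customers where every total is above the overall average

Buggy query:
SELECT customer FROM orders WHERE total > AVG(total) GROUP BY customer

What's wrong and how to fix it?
Bug: WHERE evaluates per row before aggregation, so AVG() is unavailable

Fix: Compute the overall average in a scalar subquery and compare each group's MIN against it in HAVING

Corrected query:
SELECT customer FROM orders GROUP BY customer HAVING MIN(total) > (SELECT AVG(total) FROM orders)

Result:
customer
--------
Eve     
Grace   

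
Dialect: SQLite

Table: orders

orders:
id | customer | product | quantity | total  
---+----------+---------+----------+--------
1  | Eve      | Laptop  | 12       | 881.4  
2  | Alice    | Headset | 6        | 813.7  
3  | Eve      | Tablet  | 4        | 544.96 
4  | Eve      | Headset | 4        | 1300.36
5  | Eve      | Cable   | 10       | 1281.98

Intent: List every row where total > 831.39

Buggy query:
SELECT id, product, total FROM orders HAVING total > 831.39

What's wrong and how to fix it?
Bug: This is a non-aggregate query (no GROUP BY, no aggregates), so in SQLite the HAVING clause is invalid here; a row-level condition belongs in WHERE

Fix: Replace HAVING with WHERE since the condition applies to individual rows

Corrected query:
SELECT id, product, total FROM orders WHERE total > 831.39

Result:
id | product | total  
---+---------+--------
1  | Laptop  | 881.4  
4  | Headset | 1300.36
5  | Cable   | 1281.98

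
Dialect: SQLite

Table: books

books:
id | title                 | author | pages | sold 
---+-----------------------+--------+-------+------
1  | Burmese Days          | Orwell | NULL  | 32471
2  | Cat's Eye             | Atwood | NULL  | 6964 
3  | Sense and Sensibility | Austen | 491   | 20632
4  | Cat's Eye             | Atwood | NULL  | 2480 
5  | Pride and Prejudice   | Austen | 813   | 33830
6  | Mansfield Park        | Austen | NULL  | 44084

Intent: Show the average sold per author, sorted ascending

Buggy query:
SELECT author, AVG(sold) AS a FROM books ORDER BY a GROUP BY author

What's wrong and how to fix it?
Bug: ORDER BY appears before GROUP BY; SQL clause order requires GROUP BY first

Fix: Reorder: SELECT … FROM … GROUP BY … ORDER BY …

Corrected query:
SELECT author, AVG(sold) AS a FROM books GROUP BY author ORDER BY a

Result:
author | a           
-------+-------------
Atwood | 4722        
Orwell | 32471       
Austen | 32848.666667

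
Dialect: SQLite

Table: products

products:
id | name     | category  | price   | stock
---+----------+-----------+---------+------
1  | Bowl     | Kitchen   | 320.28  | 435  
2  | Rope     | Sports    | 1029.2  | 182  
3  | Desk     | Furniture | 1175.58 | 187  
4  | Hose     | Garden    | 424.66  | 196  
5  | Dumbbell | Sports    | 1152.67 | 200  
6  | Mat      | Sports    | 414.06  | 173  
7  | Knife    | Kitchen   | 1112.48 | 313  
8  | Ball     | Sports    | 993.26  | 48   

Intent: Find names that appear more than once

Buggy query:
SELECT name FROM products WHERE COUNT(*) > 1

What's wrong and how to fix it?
Bug: WHERE can't reference COUNT(*); aggregates are computed after WHERE

Fix: Group first, then use HAVING for the count condition

Corrected query:
SELECT name FROM products GROUP BY name HAVING COUNT(*) > 1

Result:
(no rows)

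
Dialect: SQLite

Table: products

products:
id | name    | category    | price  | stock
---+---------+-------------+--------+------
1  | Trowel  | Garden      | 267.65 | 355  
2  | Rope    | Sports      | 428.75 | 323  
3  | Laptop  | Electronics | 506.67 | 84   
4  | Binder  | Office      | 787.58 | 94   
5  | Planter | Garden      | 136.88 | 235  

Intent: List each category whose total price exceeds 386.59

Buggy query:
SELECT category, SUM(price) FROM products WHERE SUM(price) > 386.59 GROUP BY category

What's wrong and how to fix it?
Bug: Aggregate functions cannot appear in a WHERE clause

Fix: Use HAVING (which filters groups after aggregation) instead of WHERE

Corrected query:
SELECT category, SUM(price) FROM products GROUP BY category HAVING SUM(price) > 386.59

Result:
category    | SUM(price)
------------+-----------
Electronics | 506.67    
Garden      | 404.53    
Office      | 787.58    
Sports      | 428.75    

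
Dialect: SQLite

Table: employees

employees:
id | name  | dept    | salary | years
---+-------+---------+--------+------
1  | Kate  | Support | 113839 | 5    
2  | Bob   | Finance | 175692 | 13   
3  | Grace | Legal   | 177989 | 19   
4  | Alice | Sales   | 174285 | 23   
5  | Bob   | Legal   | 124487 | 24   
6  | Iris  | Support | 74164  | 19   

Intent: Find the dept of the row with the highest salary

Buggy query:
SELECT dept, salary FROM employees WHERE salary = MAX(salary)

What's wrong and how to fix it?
Bug: MAX(salary) is an aggregate and cannot be used directly in WHERE

Fix: Wrap MAX in a scalar subquery so WHERE compares against a single value

Corrected query:
SELECT dept, salary FROM employees WHERE salary = (SELECT MAX(salary) FROM employees)

Result:
dept  | salary
------+-------
Legal | 177989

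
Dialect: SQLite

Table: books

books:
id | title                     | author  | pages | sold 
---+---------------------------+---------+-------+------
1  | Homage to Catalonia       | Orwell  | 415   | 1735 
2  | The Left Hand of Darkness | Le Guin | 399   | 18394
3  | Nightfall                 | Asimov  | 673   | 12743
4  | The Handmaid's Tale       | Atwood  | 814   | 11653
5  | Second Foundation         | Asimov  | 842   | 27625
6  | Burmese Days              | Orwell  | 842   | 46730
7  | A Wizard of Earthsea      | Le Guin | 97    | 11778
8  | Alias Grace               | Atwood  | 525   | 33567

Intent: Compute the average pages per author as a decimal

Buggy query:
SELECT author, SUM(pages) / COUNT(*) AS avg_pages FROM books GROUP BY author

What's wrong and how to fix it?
Bug: SUM(pages) and COUNT(*) are both integers; the division truncates the fractional part

Fix: Cast one side to REAL so the division keeps the fractional part

Corrected query:
SELECT author, SUM(pages) * 1.0 / COUNT(*) AS avg_pages FROM books GROUP BY author

Result:
author  | avg_pages
--------+----------
Asimov  | 757.5    
Atwood  | 669.5    
Le Guin | 248      
Orwell  | 628.5    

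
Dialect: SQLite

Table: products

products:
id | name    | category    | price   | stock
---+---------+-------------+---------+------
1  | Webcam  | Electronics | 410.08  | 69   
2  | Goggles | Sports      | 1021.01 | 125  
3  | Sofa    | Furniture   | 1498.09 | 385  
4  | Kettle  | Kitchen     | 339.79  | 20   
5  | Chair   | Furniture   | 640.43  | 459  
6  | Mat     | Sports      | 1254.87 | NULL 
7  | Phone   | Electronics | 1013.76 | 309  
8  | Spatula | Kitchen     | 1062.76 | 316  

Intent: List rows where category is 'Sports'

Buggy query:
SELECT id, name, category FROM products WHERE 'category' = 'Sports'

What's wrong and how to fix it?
Bug: Single quotes denote string literals in SQL; the column name is being compared as a constant string

Fix: Remove the quotes around the column name (or use double quotes for an identifier)

Corrected query:
SELECT id, name, category FROM products WHERE category = 'Sports'

Result:
id | name    | category
---+---------+---------
2  | Goggles | Sports  
6  | Mat     | Sports  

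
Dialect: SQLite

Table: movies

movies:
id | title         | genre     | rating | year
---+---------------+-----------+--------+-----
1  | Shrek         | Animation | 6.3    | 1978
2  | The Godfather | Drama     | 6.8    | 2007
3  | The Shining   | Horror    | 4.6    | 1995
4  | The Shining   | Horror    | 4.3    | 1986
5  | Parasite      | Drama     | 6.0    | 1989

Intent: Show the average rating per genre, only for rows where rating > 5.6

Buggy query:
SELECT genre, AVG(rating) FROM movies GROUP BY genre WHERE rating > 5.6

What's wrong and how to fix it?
Bug: Row-level WHERE must come before GROUP BY in the clause order

Fix: Place WHERE between FROM and GROUP BY

Corrected query:
SELECT genre, AVG(rating) FROM movies WHERE rating > 5.6 GROUP BY genre

Result:
genre     | AVG(rating)
----------+------------
Animation | 6.3        
Drama     | 6.4        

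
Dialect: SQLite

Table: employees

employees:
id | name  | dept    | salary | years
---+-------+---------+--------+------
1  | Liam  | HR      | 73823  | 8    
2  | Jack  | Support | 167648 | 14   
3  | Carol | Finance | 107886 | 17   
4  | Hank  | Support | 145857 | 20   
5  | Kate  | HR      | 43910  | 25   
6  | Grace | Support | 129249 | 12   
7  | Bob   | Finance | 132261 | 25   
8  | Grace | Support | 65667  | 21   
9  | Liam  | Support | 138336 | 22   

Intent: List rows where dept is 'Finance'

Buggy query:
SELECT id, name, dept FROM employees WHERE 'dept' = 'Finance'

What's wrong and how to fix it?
Bug: 'dept' in single quotes is a string literal, not the column; the comparison is literal-vs-literal and never true

Fix: Reference the column as dept without single quotes

Corrected query:
SELECT id, name, dept FROM employees WHERE dept = 'Finance'

Result:
id | name  | dept   
---+-------+--------
3  | Carol | Finance
7  | Bob   | Finance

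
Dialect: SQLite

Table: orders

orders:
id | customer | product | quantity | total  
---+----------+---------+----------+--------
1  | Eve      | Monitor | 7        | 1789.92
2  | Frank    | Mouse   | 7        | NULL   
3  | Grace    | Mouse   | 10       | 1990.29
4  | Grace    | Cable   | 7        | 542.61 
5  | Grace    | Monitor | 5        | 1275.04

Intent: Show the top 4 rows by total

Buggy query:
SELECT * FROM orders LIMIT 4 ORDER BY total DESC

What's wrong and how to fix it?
Bug: ORDER BY cannot follow LIMIT; LIMIT is the final clause

Fix: Swap the clauses: ORDER BY first, then LIMIT

Corrected query:
SELECT * FROM orders ORDER BY total DESC LIMIT 4

Result:
id | customer | product | quantity | total  
---+----------+---------+----------+--------
3  | Grace    | Mouse   | 10       | 1990.29
1  | Eve      | Monitor | 7        | 1789.92
5  | Grace    | Monitor | 5        | 1275.04
4  | Grace    | Cable   | 7        | 542.61 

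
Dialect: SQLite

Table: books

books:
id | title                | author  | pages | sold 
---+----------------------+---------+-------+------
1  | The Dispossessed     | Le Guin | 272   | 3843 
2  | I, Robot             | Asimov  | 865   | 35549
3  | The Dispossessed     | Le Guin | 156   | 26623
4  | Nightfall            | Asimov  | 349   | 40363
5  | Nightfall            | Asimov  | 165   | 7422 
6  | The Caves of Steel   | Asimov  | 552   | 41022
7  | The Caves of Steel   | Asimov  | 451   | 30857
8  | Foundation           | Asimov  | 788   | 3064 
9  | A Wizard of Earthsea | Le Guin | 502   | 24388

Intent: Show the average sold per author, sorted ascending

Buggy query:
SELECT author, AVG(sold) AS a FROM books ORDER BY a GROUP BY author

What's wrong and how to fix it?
Bug: GROUP BY must precede ORDER BY

Fix: Reorder: SELECT … FROM … GROUP BY … ORDER BY …

Corrected query:
SELECT author, AVG(sold) AS a FROM books GROUP BY author ORDER BY a

Result:
author  | a           
--------+-------------
Le Guin | 18284.666667
Asimov  | 26379.5     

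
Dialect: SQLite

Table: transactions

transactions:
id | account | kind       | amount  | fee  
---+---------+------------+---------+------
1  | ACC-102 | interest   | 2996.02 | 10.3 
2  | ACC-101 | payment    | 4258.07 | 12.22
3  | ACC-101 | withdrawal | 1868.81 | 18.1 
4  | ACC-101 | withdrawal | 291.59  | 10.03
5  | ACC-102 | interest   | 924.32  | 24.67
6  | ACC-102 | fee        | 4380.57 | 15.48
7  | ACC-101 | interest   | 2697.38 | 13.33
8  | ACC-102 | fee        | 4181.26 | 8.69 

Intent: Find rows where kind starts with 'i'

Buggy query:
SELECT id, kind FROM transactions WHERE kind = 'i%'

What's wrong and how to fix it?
Bug: '=' compares the literal string including the % character; pattern matching needs LIKE

Fix: Replace '=' with LIKE so 'i%' is treated as a pattern

Corrected query:
SELECT id, kind FROM transactions WHERE kind LIKE 'i%'

Result:
id | kind    
---+---------
1  | interest
5  | interest
7  | interest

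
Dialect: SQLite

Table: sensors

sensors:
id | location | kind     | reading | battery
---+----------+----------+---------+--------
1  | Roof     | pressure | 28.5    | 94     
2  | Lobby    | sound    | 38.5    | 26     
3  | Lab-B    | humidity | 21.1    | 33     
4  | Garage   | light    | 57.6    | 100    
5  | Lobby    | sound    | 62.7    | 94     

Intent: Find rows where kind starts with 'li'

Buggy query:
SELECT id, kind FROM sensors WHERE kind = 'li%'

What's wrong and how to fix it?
Bug: Wildcards only work with LIKE; '=' treats '%' as a literal character

Fix: Use LIKE for wildcard pattern matching

Corrected query:
SELECT id, kind FROM sensors WHERE kind LIKE 'li%'

Result:
id | kind 
---+------
4  | light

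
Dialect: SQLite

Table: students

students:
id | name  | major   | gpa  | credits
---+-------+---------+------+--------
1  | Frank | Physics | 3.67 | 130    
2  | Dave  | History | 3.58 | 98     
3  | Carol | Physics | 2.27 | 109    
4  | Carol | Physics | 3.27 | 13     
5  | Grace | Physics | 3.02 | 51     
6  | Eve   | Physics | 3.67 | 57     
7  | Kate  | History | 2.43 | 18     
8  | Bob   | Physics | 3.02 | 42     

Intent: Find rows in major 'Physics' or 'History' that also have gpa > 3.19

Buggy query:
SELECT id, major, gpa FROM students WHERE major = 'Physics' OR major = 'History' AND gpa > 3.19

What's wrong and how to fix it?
Bug: AND binds tighter than OR, so this parses as major = 'Physics' OR (major = 'History' AND gpa > 3.19)

Fix: Add parentheses around the OR so the AND applies to both alternatives

Corrected query:
SELECT id, major, gpa FROM students WHERE (major = 'Physics' OR major = 'History') AND gpa > 3.19

Result:
id | major   | gpa 
---+---------+-----
1  | Physics | 3.67
2  | History | 3.58
4  | Physics | 3.27
6  | Physics | 3.67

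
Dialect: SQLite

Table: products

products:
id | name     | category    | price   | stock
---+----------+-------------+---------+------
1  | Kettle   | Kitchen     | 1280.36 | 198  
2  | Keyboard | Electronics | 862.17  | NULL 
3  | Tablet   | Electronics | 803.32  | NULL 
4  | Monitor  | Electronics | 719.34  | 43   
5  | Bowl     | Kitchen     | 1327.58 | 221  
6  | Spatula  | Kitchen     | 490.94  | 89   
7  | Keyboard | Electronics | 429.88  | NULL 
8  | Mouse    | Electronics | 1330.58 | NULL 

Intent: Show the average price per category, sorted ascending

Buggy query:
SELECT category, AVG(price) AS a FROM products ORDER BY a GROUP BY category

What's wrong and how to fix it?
Bug: ORDER BY appears before GROUP BY; SQL clause order requires GROUP BY first

Fix: Move ORDER BY to the end, after GROUP BY

Corrected query:
SELECT category, AVG(price) AS a FROM products GROUP BY category ORDER BY a

Result:
category    | a      
------------+--------
Electronics | 829.058
Kitchen     | 1032.96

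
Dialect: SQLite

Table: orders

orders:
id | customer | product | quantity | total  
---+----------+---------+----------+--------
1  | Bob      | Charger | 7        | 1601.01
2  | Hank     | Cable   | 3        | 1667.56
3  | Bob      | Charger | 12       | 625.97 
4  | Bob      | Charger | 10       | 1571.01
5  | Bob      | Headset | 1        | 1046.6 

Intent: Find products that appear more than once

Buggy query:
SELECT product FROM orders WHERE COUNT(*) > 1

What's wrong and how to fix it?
Bug: COUNT(*) is an aggregate and cannot be used in WHERE

Fix: Group first, then use HAVING for the count condition

Corrected query:
SELECT product FROM orders GROUP BY product HAVING COUNT(*) > 1

Result:
product
-------
Charger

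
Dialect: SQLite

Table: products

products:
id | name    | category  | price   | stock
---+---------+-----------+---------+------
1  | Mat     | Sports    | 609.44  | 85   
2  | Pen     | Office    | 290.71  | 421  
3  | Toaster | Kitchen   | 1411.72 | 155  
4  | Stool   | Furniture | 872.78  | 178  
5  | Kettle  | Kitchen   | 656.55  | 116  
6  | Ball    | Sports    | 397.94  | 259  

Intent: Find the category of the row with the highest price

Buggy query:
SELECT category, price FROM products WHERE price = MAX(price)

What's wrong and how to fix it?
Bug: MAX(price) is an aggregate and cannot be used directly in WHERE

Fix: Wrap MAX in a scalar subquery so WHERE compares against a single value

Corrected query:
SELECT category, price FROM products WHERE price = (SELECT MAX(price) FROM products)

Result:
category | price  
---------+--------
Kitchen  | 1411.72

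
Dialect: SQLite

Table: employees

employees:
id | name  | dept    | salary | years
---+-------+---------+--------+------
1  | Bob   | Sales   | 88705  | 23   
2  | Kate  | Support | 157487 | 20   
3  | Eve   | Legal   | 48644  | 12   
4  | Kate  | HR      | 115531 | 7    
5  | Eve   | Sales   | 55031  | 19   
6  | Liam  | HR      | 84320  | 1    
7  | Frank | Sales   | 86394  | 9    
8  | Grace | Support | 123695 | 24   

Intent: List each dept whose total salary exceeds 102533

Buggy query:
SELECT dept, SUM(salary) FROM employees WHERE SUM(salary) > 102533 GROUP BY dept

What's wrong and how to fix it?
Bug: WHERE runs before GROUP BY, so aggregates aren't available there

Fix: Use HAVING (which filters groups after aggregation) instead of WHERE

Corrected query:
SELECT dept, SUM(salary) FROM employees GROUP BY dept HAVING SUM(salary) > 102533

Result:
dept    | SUM(salary)
--------+------------
HR      | 199851     
Sales   | 230130     
Support | 281182     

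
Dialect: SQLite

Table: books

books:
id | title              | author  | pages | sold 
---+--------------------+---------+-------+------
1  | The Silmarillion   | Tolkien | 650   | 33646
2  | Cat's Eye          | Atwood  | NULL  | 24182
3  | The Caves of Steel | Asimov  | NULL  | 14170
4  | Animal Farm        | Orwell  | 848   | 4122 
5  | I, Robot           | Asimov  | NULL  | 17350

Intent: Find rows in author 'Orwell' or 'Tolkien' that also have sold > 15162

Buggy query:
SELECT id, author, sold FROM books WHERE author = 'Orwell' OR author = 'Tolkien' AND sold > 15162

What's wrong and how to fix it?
Bug: Without parentheses, AND is evaluated before OR, so the sold filter only applies to the 'Tolkien' branch

Fix: Group the OR with parentheses (or use IN), then AND the threshold

Corrected query:
SELECT id, author, sold FROM books WHERE (author = 'Orwell' OR author = 'Tolkien') AND sold > 15162

Result:
id | author  | sold 
---+---------+------
1  | Tolkien | 33646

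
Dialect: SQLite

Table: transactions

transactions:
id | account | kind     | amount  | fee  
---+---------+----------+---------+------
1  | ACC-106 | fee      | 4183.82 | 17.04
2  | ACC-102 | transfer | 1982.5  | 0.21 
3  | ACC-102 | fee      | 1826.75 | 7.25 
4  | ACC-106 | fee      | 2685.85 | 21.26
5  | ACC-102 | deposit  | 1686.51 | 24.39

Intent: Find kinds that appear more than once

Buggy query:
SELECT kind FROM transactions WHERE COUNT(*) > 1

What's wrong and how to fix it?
Bug: WHERE can't reference COUNT(*); aggregates are computed after WHERE

Fix: Group first, then use HAVING for the count condition

Corrected query:
SELECT kind FROM transactions GROUP BY kind HAVING COUNT(*) > 1

Result:
kind
----
fee 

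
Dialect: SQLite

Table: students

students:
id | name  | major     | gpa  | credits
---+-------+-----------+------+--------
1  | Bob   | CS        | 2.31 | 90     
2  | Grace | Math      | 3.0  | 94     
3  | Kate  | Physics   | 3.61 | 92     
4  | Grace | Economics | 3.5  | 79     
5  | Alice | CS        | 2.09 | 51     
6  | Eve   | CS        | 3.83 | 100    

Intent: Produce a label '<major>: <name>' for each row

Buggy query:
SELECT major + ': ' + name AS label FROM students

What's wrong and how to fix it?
Bug: SQLite uses || for string concatenation; + coerces text to numbers (yielding 0)

Fix: Use the || operator for string concatenation

Corrected query:
SELECT major || ': ' || name AS label FROM students

Result:
label           
----------------
CS: Bob         
Math: Grace     
Physics: Kate   
Economics: Grace
CS: Alice       
CS: Eve         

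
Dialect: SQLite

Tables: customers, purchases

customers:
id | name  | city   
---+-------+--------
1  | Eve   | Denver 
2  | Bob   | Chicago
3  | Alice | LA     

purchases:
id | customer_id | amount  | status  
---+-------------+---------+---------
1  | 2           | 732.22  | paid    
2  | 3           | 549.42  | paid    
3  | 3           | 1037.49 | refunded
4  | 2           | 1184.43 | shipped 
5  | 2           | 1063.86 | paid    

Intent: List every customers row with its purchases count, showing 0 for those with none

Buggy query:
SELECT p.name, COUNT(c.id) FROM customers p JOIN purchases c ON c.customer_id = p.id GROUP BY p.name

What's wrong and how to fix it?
Bug: INNER JOIN drops customers rows that have no matching purchases rows

Fix: Use LEFT JOIN so parents without children still appear (COUNT(c.id) gives 0)

Corrected query:
SELECT p.name, COUNT(c.id) FROM customers p LEFT JOIN purchases c ON c.customer_id = p.id GROUP BY p.name

Result:
name  | COUNT(c.id)
------+------------
Alice | 2          
Bob   | 3          
Eve   | 0          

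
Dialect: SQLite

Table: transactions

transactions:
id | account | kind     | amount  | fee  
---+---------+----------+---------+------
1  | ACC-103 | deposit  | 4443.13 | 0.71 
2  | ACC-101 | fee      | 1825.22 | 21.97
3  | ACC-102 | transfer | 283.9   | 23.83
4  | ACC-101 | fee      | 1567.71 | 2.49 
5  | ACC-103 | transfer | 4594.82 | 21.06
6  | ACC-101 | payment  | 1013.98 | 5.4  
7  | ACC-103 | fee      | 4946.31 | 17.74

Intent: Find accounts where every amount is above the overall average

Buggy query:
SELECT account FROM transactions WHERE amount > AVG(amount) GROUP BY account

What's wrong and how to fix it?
Bug: WHERE evaluates per row before aggregation, so AVG() is unavailable

Fix: Use a subquery for AVG and a HAVING MIN(...) filter so the condition holds for every row in the group

Corrected query:
SELECT account FROM transactions GROUP BY account HAVING MIN(amount) > (SELECT AVG(amount) FROM transactions)

Result:
account
-------
ACC-103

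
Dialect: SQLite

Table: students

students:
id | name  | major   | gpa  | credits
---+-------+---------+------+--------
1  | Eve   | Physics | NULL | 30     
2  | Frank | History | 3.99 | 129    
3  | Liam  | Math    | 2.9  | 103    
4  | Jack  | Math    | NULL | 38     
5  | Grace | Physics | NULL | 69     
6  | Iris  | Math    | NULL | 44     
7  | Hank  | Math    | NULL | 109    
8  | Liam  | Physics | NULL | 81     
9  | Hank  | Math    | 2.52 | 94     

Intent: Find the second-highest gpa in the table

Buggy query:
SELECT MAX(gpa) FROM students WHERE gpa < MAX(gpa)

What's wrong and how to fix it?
Bug: MAX(gpa) on the right of the comparison is an aggregate-in-WHERE error

Fix: Compute the overall MAX in a subquery, then take MAX of rows below it

Corrected query:
SELECT MAX(gpa) FROM students WHERE gpa < (SELECT MAX(gpa) FROM students)

Result:
MAX(gpa)
--------
2.9     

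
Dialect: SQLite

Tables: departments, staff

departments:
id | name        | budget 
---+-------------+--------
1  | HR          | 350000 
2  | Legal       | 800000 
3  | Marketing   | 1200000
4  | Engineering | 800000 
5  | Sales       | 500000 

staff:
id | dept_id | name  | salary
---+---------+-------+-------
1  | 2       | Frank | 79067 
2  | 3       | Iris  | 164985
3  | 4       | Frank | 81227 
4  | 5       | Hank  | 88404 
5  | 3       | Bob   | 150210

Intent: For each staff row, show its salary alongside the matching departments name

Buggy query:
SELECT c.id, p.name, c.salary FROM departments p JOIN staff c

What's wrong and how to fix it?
Bug: JOIN with no ON clause produces a cartesian product; every staff row pairs with every departments row

Fix: Specify the join condition linking the foreign key to the parent id

Corrected query:
SELECT c.id, p.name, c.salary FROM departments p JOIN staff c ON c.dept_id = p.id

Result:
id | name        | salary
---+-------------+-------
1  | Legal       | 79067 
2  | Marketing   | 164985
3  | Engineering | 81227 
4  | Sales       | 88404 
5  | Marketing   | 150210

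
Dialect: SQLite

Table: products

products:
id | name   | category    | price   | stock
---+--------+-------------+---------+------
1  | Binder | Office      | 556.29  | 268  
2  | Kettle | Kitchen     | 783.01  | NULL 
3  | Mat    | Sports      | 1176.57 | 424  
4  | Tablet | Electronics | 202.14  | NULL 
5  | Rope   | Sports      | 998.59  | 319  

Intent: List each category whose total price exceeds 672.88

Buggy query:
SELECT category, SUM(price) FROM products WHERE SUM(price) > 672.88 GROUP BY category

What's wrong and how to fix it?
Bug: Aggregate functions cannot appear in a WHERE clause

Fix: Move the aggregate condition to a HAVING clause

Corrected query:
SELECT category, SUM(price) FROM products GROUP BY category HAVING SUM(price) > 672.88

Result:
category | SUM(price)
---------+-----------
Kitchen  | 783.01    
Sports   | 2175.16   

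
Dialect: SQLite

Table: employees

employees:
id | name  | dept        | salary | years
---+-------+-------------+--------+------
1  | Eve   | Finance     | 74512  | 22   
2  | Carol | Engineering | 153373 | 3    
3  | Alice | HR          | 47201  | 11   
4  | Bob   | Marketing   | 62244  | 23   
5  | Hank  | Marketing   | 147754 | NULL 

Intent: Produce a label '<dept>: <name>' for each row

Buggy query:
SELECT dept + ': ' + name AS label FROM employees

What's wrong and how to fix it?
Bug: '+' is numeric addition; on text columns SQLite converts them to 0 instead of concatenating

Fix: Replace + with || to concatenate text

Corrected query:
SELECT dept || ': ' || name AS label FROM employees

Result:
label             
------------------
Finance: Eve      
Engineering: Carol
HR: Alice         
Marketing: Bob    
Marketing: Hank   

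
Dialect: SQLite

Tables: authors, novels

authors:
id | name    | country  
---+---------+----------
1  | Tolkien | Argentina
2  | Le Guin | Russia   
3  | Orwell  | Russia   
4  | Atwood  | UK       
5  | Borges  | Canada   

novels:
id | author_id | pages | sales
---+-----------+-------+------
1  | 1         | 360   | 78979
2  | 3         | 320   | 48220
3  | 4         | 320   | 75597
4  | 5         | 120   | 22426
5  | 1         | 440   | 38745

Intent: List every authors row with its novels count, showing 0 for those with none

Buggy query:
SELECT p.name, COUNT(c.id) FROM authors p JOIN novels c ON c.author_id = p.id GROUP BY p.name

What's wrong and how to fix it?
Bug: INNER JOIN drops authors rows that have no matching novels rows

Fix: Switch to LEFT JOIN to retain unmatched parent rows

Corrected query:
SELECT p.name, COUNT(c.id) FROM authors p LEFT JOIN novels c ON c.author_id = p.id GROUP BY p.name

Result:
name    | COUNT(c.id)
--------+------------
Atwood  | 1          
Borges  | 1          
Le Guin | 0          
Orwell  | 1          
Tolkien | 2          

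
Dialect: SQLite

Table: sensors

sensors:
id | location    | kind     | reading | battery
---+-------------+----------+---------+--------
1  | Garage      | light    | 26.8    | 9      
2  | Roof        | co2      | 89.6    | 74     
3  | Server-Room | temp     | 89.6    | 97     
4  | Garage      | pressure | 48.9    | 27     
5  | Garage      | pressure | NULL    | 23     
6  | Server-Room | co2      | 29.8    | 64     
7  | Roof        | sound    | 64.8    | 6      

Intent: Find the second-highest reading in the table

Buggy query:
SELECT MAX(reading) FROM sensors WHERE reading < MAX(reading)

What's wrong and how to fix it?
Bug: MAX(reading) on the right of the comparison is an aggregate-in-WHERE error

Fix: Put the inner MAX in a scalar subquery

Corrected query:
SELECT MAX(reading) FROM sensors WHERE reading < (SELECT MAX(reading) FROM sensors)

Result:
MAX(reading)
------------
64.8        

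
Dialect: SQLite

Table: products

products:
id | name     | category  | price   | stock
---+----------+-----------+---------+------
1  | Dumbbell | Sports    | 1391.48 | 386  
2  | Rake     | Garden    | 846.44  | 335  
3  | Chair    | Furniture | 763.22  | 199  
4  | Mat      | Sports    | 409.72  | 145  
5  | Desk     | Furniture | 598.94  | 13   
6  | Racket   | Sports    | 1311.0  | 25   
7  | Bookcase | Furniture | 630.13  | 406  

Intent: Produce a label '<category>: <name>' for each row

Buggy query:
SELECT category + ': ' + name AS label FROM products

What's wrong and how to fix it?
Bug: '+' is numeric addition; on text columns SQLite converts them to 0 instead of concatenating

Fix: Replace + with || to concatenate text

Corrected query:
SELECT category || ': ' || name AS label FROM products

Result:
label              
-------------------
Sports: Dumbbell   
Garden: Rake       
Furniture: Chair   
Sports: Mat        
Furniture: Desk    
Sports: Racket     
Furniture: Bookcase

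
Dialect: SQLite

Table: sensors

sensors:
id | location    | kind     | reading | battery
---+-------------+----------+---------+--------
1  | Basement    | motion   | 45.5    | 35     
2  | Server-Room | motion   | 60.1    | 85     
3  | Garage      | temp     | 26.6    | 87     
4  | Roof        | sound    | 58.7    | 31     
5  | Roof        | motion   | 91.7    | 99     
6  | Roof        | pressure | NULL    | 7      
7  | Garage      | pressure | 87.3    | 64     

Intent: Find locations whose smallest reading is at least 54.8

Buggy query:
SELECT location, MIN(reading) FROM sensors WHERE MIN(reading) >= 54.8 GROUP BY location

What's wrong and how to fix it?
Bug: MIN() in WHERE is a misuse of aggregate

Fix: Replace WHERE with HAVING after the GROUP BY

Corrected query:
SELECT location, MIN(reading) FROM sensors GROUP BY location HAVING MIN(reading) >= 54.8

Result:
location    | MIN(reading)
------------+-------------
Roof        | 58.7        
Server-Room | 60.1        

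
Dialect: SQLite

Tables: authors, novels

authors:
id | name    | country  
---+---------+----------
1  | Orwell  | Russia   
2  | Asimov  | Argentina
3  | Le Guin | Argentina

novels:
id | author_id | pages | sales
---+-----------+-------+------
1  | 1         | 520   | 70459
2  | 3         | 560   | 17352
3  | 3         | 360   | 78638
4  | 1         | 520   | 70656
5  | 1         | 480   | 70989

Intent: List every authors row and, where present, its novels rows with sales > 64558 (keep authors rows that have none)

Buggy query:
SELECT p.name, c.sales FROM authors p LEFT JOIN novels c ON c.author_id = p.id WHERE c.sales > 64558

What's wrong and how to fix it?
Bug: Filtering c.sales in WHERE discards the NULL rows produced by LEFT JOIN, turning it into an inner join

Fix: Put 'c.sales > 64558' in the JOIN's ON clause instead of WHERE

Corrected query:
SELECT p.name, c.sales FROM authors p LEFT JOIN novels c ON c.author_id = p.id AND c.sales > 64558

Result:
name    | sales
--------+------
Orwell  | 70459
Orwell  | 70656
Orwell  | 70989
Asimov  | NULL 
Le Guin | 78638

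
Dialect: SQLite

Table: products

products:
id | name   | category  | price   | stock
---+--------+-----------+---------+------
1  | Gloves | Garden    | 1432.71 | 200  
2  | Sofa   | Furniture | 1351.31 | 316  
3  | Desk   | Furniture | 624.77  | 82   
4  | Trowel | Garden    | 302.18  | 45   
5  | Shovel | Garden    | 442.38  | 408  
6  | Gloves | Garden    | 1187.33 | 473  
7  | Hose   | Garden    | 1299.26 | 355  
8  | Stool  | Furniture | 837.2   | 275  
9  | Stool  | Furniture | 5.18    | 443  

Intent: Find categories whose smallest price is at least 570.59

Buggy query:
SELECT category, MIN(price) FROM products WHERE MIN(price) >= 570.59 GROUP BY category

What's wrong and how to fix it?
Bug: Aggregates like MIN are computed per group after WHERE runs

Fix: Use HAVING for the per-group MIN condition

Corrected query:
SELECT category, MIN(price) FROM products GROUP BY category HAVING MIN(price) >= 570.59

Result:
(no rows)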